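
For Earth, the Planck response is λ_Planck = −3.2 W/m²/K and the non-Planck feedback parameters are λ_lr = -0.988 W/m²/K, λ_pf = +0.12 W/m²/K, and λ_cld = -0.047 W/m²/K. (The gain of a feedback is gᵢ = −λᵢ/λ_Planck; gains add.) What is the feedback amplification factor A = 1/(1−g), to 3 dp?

0.778

Convert to gains: g_lr = -0.988/3.2 = -0.3087; g_pf = 0.12/3.2 = 0.0375; g_cld = -0.047/3.2 = -0.01469.
Total gain g = -0.28589.
A = 1/(1 + 0.28589) = 0.778.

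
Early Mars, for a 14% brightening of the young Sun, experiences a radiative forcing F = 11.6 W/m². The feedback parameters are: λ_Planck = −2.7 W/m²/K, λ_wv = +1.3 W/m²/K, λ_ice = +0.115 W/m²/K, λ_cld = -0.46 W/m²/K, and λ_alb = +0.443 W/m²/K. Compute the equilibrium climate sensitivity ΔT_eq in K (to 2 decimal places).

8.91 K

Net feedback parameter λ = (−2.7) + (+1.3) + (+0.115) + (-0.46) + (+0.443) = -1.302 W/m²/K.
ΔT = −F/λ = −11.6/(-1.302) = 8.91 K.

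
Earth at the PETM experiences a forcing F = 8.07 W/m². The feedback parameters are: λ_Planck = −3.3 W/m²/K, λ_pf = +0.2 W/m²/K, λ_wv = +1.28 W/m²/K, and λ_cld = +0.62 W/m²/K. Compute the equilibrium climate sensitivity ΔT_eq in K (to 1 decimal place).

6.7 K

Net feedback parameter λ = (−3.3) + (+0.2) + (+1.28) + (+0.62) = -1.2 W/m²/K.
ΔT = −F/λ = −8.07/(-1.2) = 6.7 K.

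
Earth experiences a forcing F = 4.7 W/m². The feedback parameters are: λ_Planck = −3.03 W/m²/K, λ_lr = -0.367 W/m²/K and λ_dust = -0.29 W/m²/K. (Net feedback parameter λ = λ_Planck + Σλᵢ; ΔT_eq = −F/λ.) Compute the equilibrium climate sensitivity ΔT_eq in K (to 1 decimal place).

Net feedback parameter λ = (−3.03) + (-0.367) + (-0.29) = -3.687 W/m²/K.
ΔT = −F/λ = −4.7/(-3.687) = 1.3 K.

1.3 K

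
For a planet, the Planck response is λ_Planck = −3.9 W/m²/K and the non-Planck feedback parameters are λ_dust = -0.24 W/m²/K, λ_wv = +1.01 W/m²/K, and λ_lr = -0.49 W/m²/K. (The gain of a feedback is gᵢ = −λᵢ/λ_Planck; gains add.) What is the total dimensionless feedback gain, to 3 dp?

0.072

Convert to gains: g_dust = -0.24/3.9 = -0.06154; g_wv = 1.01/3.9 = 0.259; g_lr = -0.49/3.9 = -0.1256.
Total gain g = 0.07186.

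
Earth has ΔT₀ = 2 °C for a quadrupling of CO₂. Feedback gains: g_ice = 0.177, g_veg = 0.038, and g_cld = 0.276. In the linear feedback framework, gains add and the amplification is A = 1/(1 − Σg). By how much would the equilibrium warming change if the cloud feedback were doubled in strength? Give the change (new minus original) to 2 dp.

Original: g = 0.491, ΔT = 2/(1−0.491) = 3.9293 °C.
With doubled cloud: g' = 0.767, ΔT' = 2/(1−0.767) = 8.5837 °C.
Change = 8.5837 − 3.9293 = 4.65 °C.

4.65 °C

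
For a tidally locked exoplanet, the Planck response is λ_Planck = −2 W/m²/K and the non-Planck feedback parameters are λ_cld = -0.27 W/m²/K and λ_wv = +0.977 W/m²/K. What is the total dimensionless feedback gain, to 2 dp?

0.35

Convert to gains: g_cld = -0.27/2 = -0.135; g_wv = 0.977/2 = 0.4885.
Total gain g = 0.3535.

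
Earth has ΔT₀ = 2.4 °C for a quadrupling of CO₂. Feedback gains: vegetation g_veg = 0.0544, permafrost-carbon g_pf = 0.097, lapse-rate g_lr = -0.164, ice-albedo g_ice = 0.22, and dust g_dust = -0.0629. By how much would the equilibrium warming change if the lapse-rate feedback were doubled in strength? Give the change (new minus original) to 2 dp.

-0.45 °C

Original: g = 0.1445, ΔT = 2.4/(1−0.1445) = 2.8054 °C.
With doubled lapse-rate: g' = -0.0195, ΔT' = 2.4/(1+0.0195) = 2.3541 °C.
Change = 2.3541 − 2.8054 = -0.45 °C.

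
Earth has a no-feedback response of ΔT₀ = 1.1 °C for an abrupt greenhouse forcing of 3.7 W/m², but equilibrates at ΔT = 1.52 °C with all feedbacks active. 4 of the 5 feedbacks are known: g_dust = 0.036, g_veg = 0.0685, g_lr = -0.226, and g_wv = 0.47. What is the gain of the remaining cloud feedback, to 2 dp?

-0.07

Amplification A = ΔT/ΔT₀ = 1.52/1.1 = 1.382.
Total gain g = 1 − 1/A = 1 − 1/1.382 = 0.2764.
Known gains sum to 0.036 + 0.0685 − 0.226 + 0.47 = 0.3485.
g_cld = 0.2764 − 0.3485 = -0.07.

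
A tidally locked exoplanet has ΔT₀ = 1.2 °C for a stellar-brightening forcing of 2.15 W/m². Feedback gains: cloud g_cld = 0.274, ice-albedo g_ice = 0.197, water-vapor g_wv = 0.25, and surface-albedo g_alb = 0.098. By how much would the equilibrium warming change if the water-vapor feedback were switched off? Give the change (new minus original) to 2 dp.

Original: g = 0.819, ΔT = 1.2/(1−0.819) = 6.6298 °C.
Without water-vapor: g' = 0.569, ΔT' = 1.2/(1−0.569) = 2.7842 °C.
Change = 2.7842 − 6.6298 = -3.85 °C.

-3.85 °C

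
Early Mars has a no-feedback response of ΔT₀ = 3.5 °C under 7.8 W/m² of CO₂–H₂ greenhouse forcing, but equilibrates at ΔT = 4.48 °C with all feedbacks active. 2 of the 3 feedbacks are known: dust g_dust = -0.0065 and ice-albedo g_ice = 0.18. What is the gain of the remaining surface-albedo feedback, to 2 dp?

0.05

Amplification A = ΔT/ΔT₀ = 4.48/3.5 = 1.28.
Total gain g = 1 − 1/A = 1 − 1/1.28 = 0.2188.
Known gains sum to -0.0065 + 0.18 = 0.1735.
g_alb = 0.2188 − 0.1735 = 0.05.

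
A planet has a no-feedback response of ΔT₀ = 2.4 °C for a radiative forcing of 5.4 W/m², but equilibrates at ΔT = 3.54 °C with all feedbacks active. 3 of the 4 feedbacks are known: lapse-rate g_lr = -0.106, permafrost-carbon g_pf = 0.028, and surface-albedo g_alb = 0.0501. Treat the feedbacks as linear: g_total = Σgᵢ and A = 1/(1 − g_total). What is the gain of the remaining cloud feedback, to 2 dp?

0.35

Amplification A = ΔT/ΔT₀ = 3.54/2.4 = 1.475.
Total gain g = 1 − 1/A = 1 − 1/1.475 = 0.322.
Known gains sum to -0.106 + 0.028 + 0.0501 = -0.0279.
g_cld = 0.322 + 0.0279 = 0.35.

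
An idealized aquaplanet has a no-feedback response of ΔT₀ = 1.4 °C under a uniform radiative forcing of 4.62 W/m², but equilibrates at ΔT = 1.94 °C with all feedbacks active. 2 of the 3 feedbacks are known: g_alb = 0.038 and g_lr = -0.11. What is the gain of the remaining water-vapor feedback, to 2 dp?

0.35

Amplification A = ΔT/ΔT₀ = 1.94/1.4 = 1.386.
Total gain g = 1 − 1/A = 1 − 1/1.386 = 0.2785.
Known gains sum to 0.038 − 0.11 = -0.072.
g_wv = 0.2785 + 0.072 = 0.35.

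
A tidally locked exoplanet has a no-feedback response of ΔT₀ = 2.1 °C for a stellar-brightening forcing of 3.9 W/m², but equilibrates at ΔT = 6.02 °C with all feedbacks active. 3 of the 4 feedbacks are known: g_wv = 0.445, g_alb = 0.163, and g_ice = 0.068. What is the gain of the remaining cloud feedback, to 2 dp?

Amplification A = ΔT/ΔT₀ = 6.02/2.1 = 2.867.
Total gain g = 1 − 1/A = 1 − 1/2.867 = 0.6512.
Known gains sum to 0.445 + 0.163 + 0.068 = 0.676.
g_cld = 0.6512 − 0.676 = -0.02.

-0.02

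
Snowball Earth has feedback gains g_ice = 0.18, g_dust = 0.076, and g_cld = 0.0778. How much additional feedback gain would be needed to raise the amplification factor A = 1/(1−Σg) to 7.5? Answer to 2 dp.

Current total gain = 0.3338.
Target gain for A = 7.5: g* = 1 − 1/7.5 = 0.8667.
Additional gain needed = 0.8667 − 0.3338 = 0.53.

0.53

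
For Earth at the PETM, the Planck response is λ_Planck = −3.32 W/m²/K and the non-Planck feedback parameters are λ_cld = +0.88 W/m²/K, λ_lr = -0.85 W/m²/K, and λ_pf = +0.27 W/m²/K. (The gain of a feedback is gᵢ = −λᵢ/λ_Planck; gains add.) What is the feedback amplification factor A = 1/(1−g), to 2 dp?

Convert to gains: g_cld = 0.88/3.32 = 0.2651; g_lr = -0.85/3.32 = -0.256; g_pf = 0.27/3.32 = 0.08133.
Total gain g = 0.09043.
A = 1/(1 − 0.09043) = 1.10.

1.10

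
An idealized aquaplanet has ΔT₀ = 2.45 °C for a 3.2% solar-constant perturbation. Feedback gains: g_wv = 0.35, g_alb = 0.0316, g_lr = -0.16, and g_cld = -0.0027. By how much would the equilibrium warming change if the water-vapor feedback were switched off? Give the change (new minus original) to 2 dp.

Original: g = 0.2189, ΔT = 2.45/(1−0.2189) = 3.1366 °C.
Without water-vapor: g' = -0.1311, ΔT' = 2.45/(1+0.1311) = 2.1660 °C.
Change = 2.1660 − 3.1366 = -0.97 °C.

-0.97 °C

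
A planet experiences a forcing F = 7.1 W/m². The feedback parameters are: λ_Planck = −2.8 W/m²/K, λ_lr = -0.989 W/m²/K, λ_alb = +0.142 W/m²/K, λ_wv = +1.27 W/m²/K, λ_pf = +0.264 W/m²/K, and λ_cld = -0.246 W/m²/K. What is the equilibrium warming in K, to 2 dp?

3.01 K

Net feedback parameter λ = (−2.8) + (-0.989) + (+0.142) + (+1.27) + (+0.264) + (-0.246) = -2.359 W/m²/K.
ΔT = −F/λ = −7.1/(-2.359) = 3.01 K.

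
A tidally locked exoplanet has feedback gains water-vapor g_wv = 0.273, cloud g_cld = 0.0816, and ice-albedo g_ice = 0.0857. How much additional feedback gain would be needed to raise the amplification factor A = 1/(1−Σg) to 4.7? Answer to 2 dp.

Current total gain = 0.4403.
Target gain for A = 4.7: g* = 1 − 1/4.7 = 0.7872.
Additional gain needed = 0.7872 − 0.4403 = 0.35.

0.35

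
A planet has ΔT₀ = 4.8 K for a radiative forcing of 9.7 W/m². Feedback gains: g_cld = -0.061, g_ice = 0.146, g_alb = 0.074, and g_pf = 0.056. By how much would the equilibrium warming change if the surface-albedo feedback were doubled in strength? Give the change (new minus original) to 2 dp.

0.64 K

Original: g = 0.215, ΔT = 4.8/(1−0.215) = 6.1146 K.
With doubled surface-albedo: g' = 0.289, ΔT' = 4.8/(1−0.289) = 6.7511 K.
Change = 6.7511 − 6.1146 = 0.64 K.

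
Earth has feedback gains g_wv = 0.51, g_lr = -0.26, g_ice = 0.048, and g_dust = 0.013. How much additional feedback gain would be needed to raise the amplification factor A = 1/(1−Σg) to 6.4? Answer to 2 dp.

Current total gain = 0.311.
Target gain for A = 6.4: g* = 1 − 1/6.4 = 0.8438.
Additional gain needed = 0.8438 − 0.311 = 0.53.

0.53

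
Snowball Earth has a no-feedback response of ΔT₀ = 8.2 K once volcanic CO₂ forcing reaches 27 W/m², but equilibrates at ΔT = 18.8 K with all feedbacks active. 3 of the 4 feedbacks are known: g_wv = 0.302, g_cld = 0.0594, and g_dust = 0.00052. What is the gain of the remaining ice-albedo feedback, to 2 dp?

0.20

Amplification A = ΔT/ΔT₀ = 18.8/8.2 = 2.293.
Total gain g = 1 − 1/A = 1 − 1/2.293 = 0.5639.
Known gains sum to 0.302 + 0.0594 + 0.00052 = 0.36192.
g_ice = 0.5639 − 0.36192 = 0.20.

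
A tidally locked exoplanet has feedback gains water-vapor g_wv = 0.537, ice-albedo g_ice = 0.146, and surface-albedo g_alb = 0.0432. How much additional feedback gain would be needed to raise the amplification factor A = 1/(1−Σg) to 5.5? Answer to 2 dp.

Current total gain = 0.7262.
Target gain for A = 5.5: g* = 1 − 1/5.5 = 0.8182.
Additional gain needed = 0.8182 − 0.7262 = 0.09.

0.09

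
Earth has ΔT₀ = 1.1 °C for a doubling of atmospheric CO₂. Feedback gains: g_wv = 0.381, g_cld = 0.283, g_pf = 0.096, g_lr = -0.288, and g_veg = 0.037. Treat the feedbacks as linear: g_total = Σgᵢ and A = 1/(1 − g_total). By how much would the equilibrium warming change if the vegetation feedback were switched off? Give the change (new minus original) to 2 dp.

-0.16 °C

Original: g = 0.509, ΔT = 1.1/(1−0.509) = 2.2403 °C.
Without vegetation: g' = 0.472, ΔT' = 1.1/(1−0.472) = 2.0833 °C.
Change = 2.0833 − 2.2403 = -0.16 °C.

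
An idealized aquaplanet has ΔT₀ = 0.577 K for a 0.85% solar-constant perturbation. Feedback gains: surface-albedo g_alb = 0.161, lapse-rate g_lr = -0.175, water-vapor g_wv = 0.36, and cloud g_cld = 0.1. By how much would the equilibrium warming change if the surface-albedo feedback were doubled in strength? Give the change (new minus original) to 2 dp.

Original: g = 0.446, ΔT = 0.577/(1−0.446) = 1.0415 K.
With doubled surface-albedo: g' = 0.607, ΔT' = 0.577/(1−0.607) = 1.4682 K.
Change = 1.4682 − 1.0415 = 0.43 K.

0.43 K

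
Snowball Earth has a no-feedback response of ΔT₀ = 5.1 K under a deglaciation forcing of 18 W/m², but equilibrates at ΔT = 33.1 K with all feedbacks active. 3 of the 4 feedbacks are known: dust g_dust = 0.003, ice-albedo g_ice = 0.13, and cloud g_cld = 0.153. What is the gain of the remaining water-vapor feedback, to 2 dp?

0.56

Amplification A = ΔT/ΔT₀ = 33.1/5.1 = 6.49.
Total gain g = 1 − 1/A = 1 − 1/6.49 = 0.8459.
Known gains sum to 0.003 + 0.13 + 0.153 = 0.286.
g_wv = 0.8459 − 0.286 = 0.56.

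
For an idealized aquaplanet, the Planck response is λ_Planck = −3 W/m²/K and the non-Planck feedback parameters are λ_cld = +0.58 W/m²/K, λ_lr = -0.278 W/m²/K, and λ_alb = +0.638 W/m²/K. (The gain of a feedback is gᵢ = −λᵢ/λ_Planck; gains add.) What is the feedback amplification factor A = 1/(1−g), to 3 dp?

1.456

Convert to gains: g_cld = 0.58/3 = 0.1933; g_lr = -0.278/3 = -0.09267; g_alb = 0.638/3 = 0.2127.
Total gain g = 0.31333.
A = 1/(1 − 0.31333) = 1.456.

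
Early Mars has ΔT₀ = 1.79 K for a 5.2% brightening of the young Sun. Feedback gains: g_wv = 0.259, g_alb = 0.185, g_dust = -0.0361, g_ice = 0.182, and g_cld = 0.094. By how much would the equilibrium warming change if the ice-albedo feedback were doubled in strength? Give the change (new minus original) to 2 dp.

Original: g = 0.6839, ΔT = 1.79/(1−0.6839) = 5.6628 K.
With doubled ice-albedo: g' = 0.8659, ΔT' = 1.79/(1−0.8659) = 13.3482 K.
Change = 13.3482 − 5.6628 = 7.69 K.

7.69 K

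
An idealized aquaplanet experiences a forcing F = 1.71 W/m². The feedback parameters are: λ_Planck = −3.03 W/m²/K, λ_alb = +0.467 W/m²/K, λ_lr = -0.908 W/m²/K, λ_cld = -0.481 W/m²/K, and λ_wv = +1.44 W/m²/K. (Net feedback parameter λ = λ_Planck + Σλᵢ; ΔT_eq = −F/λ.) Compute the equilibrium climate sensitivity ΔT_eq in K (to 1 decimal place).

Net feedback parameter λ = (−3.03) + (+0.467) + (-0.908) + (-0.481) + (+1.44) = -2.512 W/m²/K.
ΔT = −F/λ = −1.71/(-2.512) = 0.7 K.

0.7 K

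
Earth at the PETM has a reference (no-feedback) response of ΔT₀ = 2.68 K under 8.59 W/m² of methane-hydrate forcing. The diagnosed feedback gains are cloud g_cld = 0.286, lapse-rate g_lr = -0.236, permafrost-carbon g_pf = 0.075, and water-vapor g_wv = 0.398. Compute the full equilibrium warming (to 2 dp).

Total gain g = 0.286 − 0.236 + 0.075 + 0.398 = 0.523.
Amplification A = 1/(1 − 0.523) = 2.096.
ΔT = 2.68 × 2.096 = 5.62 K.

5.62 K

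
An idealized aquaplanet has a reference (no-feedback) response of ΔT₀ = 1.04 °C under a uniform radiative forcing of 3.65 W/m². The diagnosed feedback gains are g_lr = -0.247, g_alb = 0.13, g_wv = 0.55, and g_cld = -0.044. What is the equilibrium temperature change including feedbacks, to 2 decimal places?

1.70 °C

Total gain g = -0.247 + 0.13 + 0.55 − 0.044 = 0.389.
Amplification A = 1/(1 − 0.389) = 1.637.
ΔT = 1.04 × 1.637 = 1.70 °C.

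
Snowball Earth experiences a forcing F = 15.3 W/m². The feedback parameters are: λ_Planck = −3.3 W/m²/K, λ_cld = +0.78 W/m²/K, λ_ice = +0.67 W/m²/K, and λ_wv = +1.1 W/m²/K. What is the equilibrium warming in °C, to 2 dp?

20.40 °C

Net feedback parameter λ = (−3.3) + (+0.78) + (+0.67) + (+1.1) = -0.75 W/m²/K.
ΔT = −F/λ = −15.3/(-0.75) = 20.40 °C.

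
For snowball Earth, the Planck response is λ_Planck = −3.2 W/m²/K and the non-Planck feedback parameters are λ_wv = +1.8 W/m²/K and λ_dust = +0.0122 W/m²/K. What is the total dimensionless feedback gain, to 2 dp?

0.57

Convert to gains: g_wv = 1.8/3.2 = 0.5625; g_dust = 0.0122/3.2 = 0.003812.
Total gain g = 0.566312.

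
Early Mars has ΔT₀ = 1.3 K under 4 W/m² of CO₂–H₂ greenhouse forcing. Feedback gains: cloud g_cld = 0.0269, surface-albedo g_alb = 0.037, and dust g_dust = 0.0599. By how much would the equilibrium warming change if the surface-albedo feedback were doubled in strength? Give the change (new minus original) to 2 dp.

0.07 K

Original: g = 0.1238, ΔT = 1.3/(1−0.1238) = 1.4837 K.
With doubled surface-albedo: g' = 0.1608, ΔT' = 1.3/(1−0.1608) = 1.5491 K.
Change = 1.5491 − 1.4837 = 0.07 K.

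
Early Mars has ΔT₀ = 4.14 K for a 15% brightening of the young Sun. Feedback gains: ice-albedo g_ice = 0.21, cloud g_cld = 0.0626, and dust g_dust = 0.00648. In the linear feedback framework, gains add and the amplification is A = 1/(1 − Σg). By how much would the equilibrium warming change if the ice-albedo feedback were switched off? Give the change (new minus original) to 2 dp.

-1.30 K

Original: g = 0.27908, ΔT = 4.14/(1−0.27908) = 5.7427 K.
Without ice-albedo: g' = 0.06908, ΔT' = 4.14/(1−0.06908) = 4.4472 K.
Change = 4.4472 − 5.7427 = -1.30 K.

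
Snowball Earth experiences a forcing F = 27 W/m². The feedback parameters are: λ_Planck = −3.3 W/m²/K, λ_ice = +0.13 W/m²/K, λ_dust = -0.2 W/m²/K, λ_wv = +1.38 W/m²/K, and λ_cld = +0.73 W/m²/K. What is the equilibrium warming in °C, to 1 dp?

21.4 °C

Net feedback parameter λ = (−3.3) + (+0.13) + (-0.2) + (+1.38) + (+0.73) = -1.26 W/m²/K.
ΔT = −F/λ = −27/(-1.26) = 21.4 °C.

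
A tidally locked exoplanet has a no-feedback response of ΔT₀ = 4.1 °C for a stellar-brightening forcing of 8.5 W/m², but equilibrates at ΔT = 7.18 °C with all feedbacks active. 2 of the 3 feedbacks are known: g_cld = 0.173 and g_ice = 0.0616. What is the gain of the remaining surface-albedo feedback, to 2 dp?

0.19

Amplification A = ΔT/ΔT₀ = 7.18/4.1 = 1.751.
Total gain g = 1 − 1/A = 1 − 1/1.751 = 0.4289.
Known gains sum to 0.173 + 0.0616 = 0.2346.
g_alb = 0.4289 − 0.2346 = 0.19.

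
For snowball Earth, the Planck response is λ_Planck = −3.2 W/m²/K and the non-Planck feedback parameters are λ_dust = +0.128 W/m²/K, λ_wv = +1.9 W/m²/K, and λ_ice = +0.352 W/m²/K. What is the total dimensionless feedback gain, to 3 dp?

0.744

Convert to gains: g_dust = 0.128/3.2 = 0.04; g_wv = 1.9/3.2 = 0.5937; g_ice = 0.352/3.2 = 0.11.
Total gain g = 0.7437.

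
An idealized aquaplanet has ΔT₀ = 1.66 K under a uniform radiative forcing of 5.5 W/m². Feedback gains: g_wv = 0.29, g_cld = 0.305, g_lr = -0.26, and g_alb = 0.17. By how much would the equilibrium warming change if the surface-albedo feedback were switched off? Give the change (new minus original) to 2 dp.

Original: g = 0.505, ΔT = 1.66/(1−0.505) = 3.3535 K.
Without surface-albedo: g' = 0.335, ΔT' = 1.66/(1−0.335) = 2.4962 K.
Change = 2.4962 − 3.3535 = -0.86 K.

-0.86 K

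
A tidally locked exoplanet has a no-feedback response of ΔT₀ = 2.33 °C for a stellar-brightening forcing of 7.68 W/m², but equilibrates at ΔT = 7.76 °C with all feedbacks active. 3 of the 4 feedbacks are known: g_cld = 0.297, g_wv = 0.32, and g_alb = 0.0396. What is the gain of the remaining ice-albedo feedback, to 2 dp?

0.04

Amplification A = ΔT/ΔT₀ = 7.76/2.33 = 3.33.
Total gain g = 1 − 1/A = 1 − 1/3.33 = 0.6997.
Known gains sum to 0.297 + 0.32 + 0.0396 = 0.6566.
g_ice = 0.6997 − 0.6566 = 0.04.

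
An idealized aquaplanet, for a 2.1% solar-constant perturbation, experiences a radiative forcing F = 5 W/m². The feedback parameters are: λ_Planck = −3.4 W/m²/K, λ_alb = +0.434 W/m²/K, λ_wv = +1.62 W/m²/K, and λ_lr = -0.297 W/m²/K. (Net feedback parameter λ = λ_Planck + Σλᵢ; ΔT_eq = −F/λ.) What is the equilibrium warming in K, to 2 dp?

Net feedback parameter λ = (−3.4) + (+0.434) + (+1.62) + (-0.297) = -1.643 W/m²/K.
ΔT = −F/λ = −5/(-1.643) = 3.04 K.

3.04 K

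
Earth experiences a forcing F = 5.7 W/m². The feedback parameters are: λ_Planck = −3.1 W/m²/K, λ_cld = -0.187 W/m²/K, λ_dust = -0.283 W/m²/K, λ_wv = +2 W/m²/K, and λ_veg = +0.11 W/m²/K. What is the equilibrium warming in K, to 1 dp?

Net feedback parameter λ = (−3.1) + (-0.187) + (-0.283) + (+2) + (+0.11) = -1.46 W/m²/K.
ΔT = −F/λ = −5.7/(-1.46) = 3.9 K.

3.9 K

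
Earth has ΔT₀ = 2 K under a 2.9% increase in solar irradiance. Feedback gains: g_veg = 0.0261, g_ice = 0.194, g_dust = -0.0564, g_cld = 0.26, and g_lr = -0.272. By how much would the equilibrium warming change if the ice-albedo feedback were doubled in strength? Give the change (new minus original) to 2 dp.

0.70 K

Original: g = 0.1517, ΔT = 2/(1−0.1517) = 2.3577 K.
With doubled ice-albedo: g' = 0.3457, ΔT' = 2/(1−0.3457) = 3.0567 K.
Change = 3.0567 − 2.3577 = 0.70 K.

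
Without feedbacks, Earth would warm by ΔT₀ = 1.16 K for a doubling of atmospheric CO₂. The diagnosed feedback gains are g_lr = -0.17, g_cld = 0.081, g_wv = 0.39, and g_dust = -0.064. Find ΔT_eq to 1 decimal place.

Total gain g = -0.17 + 0.081 + 0.39 − 0.064 = 0.237.
Amplification A = 1/(1 − 0.237) = 1.311.
ΔT = 1.16 × 1.311 = 1.5 K.

1.5 K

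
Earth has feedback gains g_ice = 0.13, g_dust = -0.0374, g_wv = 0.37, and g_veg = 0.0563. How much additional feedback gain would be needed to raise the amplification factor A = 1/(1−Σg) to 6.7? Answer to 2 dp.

Current total gain = 0.5189.
Target gain for A = 6.7: g* = 1 − 1/6.7 = 0.8507.
Additional gain needed = 0.8507 − 0.5189 = 0.33.

0.33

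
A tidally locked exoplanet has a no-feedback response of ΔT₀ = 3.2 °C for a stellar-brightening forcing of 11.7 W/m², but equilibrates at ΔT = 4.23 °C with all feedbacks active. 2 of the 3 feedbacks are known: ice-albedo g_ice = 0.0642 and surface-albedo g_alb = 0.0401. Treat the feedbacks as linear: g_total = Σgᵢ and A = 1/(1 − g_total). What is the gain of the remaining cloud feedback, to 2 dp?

Amplification A = ΔT/ΔT₀ = 4.23/3.2 = 1.322.
Total gain g = 1 − 1/A = 1 − 1/1.322 = 0.2436.
Known gains sum to 0.0642 + 0.0401 = 0.1043.
g_cld = 0.2436 − 0.1043 = 0.14.

0.14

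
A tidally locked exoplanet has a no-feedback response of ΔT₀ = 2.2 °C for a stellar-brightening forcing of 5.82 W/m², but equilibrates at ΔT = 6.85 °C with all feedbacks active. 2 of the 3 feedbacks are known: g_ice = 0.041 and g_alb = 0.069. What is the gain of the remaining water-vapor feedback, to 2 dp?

Amplification A = ΔT/ΔT₀ = 6.85/2.2 = 3.114.
Total gain g = 1 − 1/A = 1 − 1/3.114 = 0.6789.
Known gains sum to 0.041 + 0.069 = 0.11.
g_wv = 0.6789 − 0.11 = 0.57.

0.57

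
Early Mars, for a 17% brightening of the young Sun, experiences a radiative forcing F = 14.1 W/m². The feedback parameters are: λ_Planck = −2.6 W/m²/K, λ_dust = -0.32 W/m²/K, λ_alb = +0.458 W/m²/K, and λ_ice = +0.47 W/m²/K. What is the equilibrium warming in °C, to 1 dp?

7.1 °C

Net feedback parameter λ = (−2.6) + (-0.32) + (+0.458) + (+0.47) = -1.992 W/m²/K.
ΔT = −F/λ = −14.1/(-1.992) = 7.1 °C.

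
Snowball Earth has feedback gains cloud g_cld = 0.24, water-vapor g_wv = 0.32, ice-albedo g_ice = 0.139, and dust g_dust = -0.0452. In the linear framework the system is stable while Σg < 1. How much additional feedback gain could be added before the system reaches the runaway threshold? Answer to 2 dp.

0.35

Current total gain = 0.24 + 0.32 + 0.139 − 0.0452 = 0.6538.
Margin to runaway = 1 − 0.6538 = 0.35.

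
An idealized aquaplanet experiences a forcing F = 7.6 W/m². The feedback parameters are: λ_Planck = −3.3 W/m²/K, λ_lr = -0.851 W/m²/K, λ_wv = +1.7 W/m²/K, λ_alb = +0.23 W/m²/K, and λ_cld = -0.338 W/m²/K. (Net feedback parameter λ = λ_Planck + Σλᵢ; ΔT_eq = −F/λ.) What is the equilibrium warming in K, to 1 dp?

3.0 K

Net feedback parameter λ = (−3.3) + (-0.851) + (+1.7) + (+0.23) + (-0.338) = -2.559 W/m²/K.
ΔT = −F/λ = −7.6/(-2.559) = 3.0 K.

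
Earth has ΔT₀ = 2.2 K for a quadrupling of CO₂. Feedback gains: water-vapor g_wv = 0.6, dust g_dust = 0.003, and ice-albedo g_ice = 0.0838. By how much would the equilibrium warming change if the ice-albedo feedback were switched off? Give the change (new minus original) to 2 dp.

-1.48 K

Original: g = 0.6868, ΔT = 2.2/(1−0.6868) = 7.0243 K.
Without ice-albedo: g' = 0.603, ΔT' = 2.2/(1−0.603) = 5.5416 K.
Change = 5.5416 − 7.0243 = -1.48 K.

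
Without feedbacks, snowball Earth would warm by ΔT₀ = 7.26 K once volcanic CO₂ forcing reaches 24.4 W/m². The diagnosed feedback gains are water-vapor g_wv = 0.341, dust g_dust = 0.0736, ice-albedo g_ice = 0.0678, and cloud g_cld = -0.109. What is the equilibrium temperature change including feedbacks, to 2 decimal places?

11.59 K

Total gain g = 0.341 + 0.0736 + 0.0678 − 0.109 = 0.3734.
Amplification A = 1/(1 − 0.3734) = 1.596.
ΔT = 7.26 × 1.596 = 11.59 K.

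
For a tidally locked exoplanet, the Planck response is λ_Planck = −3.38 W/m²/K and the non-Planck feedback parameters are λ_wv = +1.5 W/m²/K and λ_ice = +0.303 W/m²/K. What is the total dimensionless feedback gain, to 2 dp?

Convert to gains: g_wv = 1.5/3.38 = 0.4438; g_ice = 0.303/3.38 = 0.08964.
Total gain g = 0.53344.

0.53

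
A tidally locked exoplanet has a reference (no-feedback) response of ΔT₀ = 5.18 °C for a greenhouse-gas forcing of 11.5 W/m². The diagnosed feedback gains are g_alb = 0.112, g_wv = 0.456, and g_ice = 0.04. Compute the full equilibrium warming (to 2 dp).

13.21 °C

Total gain g = 0.112 + 0.456 + 0.04 = 0.608.
Amplification A = 1/(1 − 0.608) = 2.551.
ΔT = 5.18 × 2.551 = 13.21 °C.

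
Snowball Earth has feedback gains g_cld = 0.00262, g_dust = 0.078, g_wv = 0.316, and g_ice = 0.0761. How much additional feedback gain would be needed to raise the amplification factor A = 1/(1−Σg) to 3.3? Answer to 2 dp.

Current total gain = 0.47272.
Target gain for A = 3.3: g* = 1 − 1/3.3 = 0.697.
Additional gain needed = 0.697 − 0.47272 = 0.22.

0.22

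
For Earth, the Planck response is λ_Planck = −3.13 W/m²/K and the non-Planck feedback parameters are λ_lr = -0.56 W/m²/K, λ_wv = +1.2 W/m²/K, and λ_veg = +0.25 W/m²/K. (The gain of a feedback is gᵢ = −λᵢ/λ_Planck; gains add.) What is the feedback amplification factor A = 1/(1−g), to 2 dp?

Convert to gains: g_lr = -0.56/3.13 = -0.1789; g_wv = 1.2/3.13 = 0.3834; g_veg = 0.25/3.13 = 0.07987.
Total gain g = 0.28437.
A = 1/(1 − 0.28437) = 1.40.

1.40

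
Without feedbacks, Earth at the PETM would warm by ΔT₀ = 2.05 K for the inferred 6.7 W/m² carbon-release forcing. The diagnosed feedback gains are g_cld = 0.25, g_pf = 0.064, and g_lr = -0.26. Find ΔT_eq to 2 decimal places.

2.17 K

Total gain g = 0.25 + 0.064 − 0.26 = 0.054.
Amplification A = 1/(1 − 0.054) = 1.057.
ΔT = 2.05 × 1.057 = 2.17 K.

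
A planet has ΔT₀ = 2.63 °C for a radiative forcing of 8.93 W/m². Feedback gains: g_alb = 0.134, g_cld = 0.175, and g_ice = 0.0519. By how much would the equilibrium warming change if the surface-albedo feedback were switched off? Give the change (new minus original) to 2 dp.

Original: g = 0.3609, ΔT = 2.63/(1−0.3609) = 4.1152 °C.
Without surface-albedo: g' = 0.2269, ΔT' = 2.63/(1−0.2269) = 3.4019 °C.
Change = 3.4019 − 4.1152 = -0.71 °C.

-0.71 °C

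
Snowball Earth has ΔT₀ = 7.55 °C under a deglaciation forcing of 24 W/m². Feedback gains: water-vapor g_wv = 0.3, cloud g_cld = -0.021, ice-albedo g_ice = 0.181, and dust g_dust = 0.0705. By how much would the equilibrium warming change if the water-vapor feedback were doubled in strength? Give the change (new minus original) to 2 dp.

28.46 °C

Original: g = 0.5305, ΔT = 7.55/(1−0.5305) = 16.0809 °C.
With doubled water-vapor: g' = 0.8305, ΔT' = 7.55/(1−0.8305) = 44.5428 °C.
Change = 44.5428 − 16.0809 = 28.46 °C.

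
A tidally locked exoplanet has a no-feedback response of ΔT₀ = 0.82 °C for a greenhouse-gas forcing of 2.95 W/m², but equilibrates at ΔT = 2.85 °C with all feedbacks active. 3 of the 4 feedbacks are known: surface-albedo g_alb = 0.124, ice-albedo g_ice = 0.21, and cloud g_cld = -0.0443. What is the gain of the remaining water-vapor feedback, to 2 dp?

Amplification A = ΔT/ΔT₀ = 2.85/0.82 = 3.476.
Total gain g = 1 − 1/A = 1 − 1/3.476 = 0.7123.
Known gains sum to 0.124 + 0.21 − 0.0443 = 0.2897.
g_wv = 0.7123 − 0.2897 = 0.42.

0.42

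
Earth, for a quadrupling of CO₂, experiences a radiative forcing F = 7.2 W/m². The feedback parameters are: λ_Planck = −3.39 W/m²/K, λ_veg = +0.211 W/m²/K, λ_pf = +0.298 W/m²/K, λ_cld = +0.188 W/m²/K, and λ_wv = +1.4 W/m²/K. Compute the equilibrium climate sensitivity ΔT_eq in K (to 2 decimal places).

5.57 K

Net feedback parameter λ = (−3.39) + (+0.211) + (+0.298) + (+0.188) + (+1.4) = -1.293 W/m²/K.
ΔT = −F/λ = −7.2/(-1.293) = 5.57 K.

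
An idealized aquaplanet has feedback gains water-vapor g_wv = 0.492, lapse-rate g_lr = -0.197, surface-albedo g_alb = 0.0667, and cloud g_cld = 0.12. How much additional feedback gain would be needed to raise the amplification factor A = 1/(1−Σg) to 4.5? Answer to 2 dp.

Current total gain = 0.4817.
Target gain for A = 4.5: g* = 1 − 1/4.5 = 0.7778.
Additional gain needed = 0.7778 − 0.4817 = 0.30.

0.30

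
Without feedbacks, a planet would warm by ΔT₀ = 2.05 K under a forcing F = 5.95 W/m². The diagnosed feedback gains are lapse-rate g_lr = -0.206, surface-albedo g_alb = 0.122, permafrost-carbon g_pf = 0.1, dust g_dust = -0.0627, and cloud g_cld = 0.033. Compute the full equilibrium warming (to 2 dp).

Total gain g = -0.206 + 0.122 + 0.1 − 0.0627 + 0.033 = -0.0137.
Amplification A = 1/(1 + 0.0137) = 0.9865.
ΔT = 2.05 × 0.9865 = 2.02 K.

2.02 K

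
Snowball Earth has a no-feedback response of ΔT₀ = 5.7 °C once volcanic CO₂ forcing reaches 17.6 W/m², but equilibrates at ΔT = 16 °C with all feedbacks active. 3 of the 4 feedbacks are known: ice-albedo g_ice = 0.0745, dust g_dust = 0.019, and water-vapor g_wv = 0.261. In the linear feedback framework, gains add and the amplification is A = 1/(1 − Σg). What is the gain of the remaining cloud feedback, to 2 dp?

0.29

Amplification A = ΔT/ΔT₀ = 16/5.7 = 2.807.
Total gain g = 1 − 1/A = 1 − 1/2.807 = 0.6437.
Known gains sum to 0.0745 + 0.019 + 0.261 = 0.3545.
g_cld = 0.6437 − 0.3545 = 0.29.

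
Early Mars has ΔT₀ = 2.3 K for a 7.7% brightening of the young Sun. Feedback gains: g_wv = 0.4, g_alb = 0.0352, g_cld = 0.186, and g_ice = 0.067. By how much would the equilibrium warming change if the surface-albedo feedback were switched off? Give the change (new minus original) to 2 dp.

-0.75 K

Original: g = 0.6882, ΔT = 2.3/(1−0.6882) = 7.3765 K.
Without surface-albedo: g' = 0.653, ΔT' = 2.3/(1−0.653) = 6.6282 K.
Change = 6.6282 − 7.3765 = -0.75 K.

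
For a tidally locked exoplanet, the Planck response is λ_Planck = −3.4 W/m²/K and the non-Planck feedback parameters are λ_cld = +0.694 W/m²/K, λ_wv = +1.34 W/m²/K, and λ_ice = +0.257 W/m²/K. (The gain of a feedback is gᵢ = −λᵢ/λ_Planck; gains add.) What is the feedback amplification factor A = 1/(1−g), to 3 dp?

3.066

Convert to gains: g_cld = 0.694/3.4 = 0.2041; g_wv = 1.34/3.4 = 0.3941; g_ice = 0.257/3.4 = 0.07559.
Total gain g = 0.67379.
A = 1/(1 − 0.67379) = 3.066.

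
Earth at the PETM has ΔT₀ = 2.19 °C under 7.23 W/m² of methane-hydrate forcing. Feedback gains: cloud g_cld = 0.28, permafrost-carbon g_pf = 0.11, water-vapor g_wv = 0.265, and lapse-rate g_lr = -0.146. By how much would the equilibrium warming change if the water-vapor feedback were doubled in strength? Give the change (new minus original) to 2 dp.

Original: g = 0.509, ΔT = 2.19/(1−0.509) = 4.4603 °C.
With doubled water-vapor: g' = 0.774, ΔT' = 2.19/(1−0.774) = 9.6903 °C.
Change = 9.6903 − 4.4603 = 5.23 °C.

5.23 °C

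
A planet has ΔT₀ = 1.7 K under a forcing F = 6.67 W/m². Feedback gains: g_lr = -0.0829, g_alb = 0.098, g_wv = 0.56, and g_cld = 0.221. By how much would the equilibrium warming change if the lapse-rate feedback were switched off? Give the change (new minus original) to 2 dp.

5.71 K

Original: g = 0.7961, ΔT = 1.7/(1−0.7961) = 8.3374 K.
Without lapse-rate: g' = 0.879, ΔT' = 1.7/(1−0.879) = 14.0496 K.
Change = 14.0496 − 8.3374 = 5.71 K.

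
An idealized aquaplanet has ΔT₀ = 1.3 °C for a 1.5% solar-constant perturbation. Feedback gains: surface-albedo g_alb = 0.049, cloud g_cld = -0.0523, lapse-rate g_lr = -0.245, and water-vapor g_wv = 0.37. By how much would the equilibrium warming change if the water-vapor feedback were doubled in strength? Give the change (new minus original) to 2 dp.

Original: g = 0.1217, ΔT = 1.3/(1−0.1217) = 1.4801 °C.
With doubled water-vapor: g' = 0.4917, ΔT' = 1.3/(1−0.4917) = 2.5575 °C.
Change = 2.5575 − 1.4801 = 1.08 °C.

1.08 °C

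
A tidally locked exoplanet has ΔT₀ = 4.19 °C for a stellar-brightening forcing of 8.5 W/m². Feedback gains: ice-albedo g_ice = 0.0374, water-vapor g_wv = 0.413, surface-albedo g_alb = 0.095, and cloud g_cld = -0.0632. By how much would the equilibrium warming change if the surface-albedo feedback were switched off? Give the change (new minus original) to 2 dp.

Original: g = 0.4822, ΔT = 4.19/(1−0.4822) = 8.0919 °C.
Without surface-albedo: g' = 0.3872, ΔT' = 4.19/(1−0.3872) = 6.8375 °C.
Change = 6.8375 − 8.0919 = -1.25 °C.

-1.25 °C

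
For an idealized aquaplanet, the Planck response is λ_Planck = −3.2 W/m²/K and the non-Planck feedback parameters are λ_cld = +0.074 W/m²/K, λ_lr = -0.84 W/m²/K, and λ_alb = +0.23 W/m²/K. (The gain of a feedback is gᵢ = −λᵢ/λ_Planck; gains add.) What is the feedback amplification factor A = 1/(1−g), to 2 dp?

Convert to gains: g_cld = 0.074/3.2 = 0.02312; g_lr = -0.84/3.2 = -0.2625; g_alb = 0.23/3.2 = 0.07187.
Total gain g = -0.16751.
A = 1/(1 + 0.16751) = 0.86.

0.86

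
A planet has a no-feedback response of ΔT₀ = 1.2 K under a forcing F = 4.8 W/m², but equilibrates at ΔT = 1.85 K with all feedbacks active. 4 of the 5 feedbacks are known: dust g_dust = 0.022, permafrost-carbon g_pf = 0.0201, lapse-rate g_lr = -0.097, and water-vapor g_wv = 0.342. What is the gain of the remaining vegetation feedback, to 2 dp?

Amplification A = ΔT/ΔT₀ = 1.85/1.2 = 1.542.
Total gain g = 1 − 1/A = 1 − 1/1.542 = 0.3515.
Known gains sum to 0.022 + 0.0201 − 0.097 + 0.342 = 0.2871.
g_veg = 0.3515 − 0.2871 = 0.06.

0.06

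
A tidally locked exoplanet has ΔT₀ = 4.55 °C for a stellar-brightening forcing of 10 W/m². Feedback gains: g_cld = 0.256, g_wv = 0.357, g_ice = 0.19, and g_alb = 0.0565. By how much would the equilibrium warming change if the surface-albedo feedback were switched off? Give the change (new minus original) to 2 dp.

Original: g = 0.8595, ΔT = 4.55/(1−0.8595) = 32.3843 °C.
Without surface-albedo: g' = 0.803, ΔT' = 4.55/(1−0.803) = 23.0964 °C.
Change = 23.0964 − 32.3843 = -9.29 °C.

-9.29 °C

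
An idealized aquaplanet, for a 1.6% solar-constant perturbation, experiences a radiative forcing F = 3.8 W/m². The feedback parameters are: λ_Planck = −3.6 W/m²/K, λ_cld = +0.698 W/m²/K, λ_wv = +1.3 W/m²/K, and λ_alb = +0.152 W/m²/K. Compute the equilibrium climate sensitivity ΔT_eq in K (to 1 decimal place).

Net feedback parameter λ = (−3.6) + (+0.698) + (+1.3) + (+0.152) = -1.45 W/m²/K.
ΔT = −F/λ = −3.8/(-1.45) = 2.6 K.

2.6 K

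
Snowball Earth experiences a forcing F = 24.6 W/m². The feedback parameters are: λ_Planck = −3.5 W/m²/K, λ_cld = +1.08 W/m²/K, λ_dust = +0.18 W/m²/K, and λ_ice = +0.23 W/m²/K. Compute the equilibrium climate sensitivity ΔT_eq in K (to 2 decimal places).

Net feedback parameter λ = (−3.5) + (+1.08) + (+0.18) + (+0.23) = -2.01 W/m²/K.
ΔT = −F/λ = −24.6/(-2.01) = 12.24 K.

12.24 K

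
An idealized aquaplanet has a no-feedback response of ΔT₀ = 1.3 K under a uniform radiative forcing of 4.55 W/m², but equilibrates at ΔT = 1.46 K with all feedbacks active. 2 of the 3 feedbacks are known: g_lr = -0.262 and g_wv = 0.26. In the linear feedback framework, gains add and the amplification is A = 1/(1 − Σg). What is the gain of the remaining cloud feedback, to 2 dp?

0.11

Amplification A = ΔT/ΔT₀ = 1.46/1.3 = 1.123.
Total gain g = 1 − 1/A = 1 − 1/1.123 = 0.1095.
Known gains sum to -0.262 + 0.26 = -0.002.
g_cld = 0.1095 + 0.002 = 0.11.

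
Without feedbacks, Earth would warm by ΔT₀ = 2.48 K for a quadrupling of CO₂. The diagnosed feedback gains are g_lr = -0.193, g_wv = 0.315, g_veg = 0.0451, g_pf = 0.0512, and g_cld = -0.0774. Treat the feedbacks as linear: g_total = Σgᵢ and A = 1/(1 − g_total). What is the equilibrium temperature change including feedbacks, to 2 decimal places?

2.89 K

Total gain g = -0.193 + 0.315 + 0.0451 + 0.0512 − 0.0774 = 0.1409.
Amplification A = 1/(1 − 0.1409) = 1.164.
ΔT = 2.48 × 1.164 = 2.89 K.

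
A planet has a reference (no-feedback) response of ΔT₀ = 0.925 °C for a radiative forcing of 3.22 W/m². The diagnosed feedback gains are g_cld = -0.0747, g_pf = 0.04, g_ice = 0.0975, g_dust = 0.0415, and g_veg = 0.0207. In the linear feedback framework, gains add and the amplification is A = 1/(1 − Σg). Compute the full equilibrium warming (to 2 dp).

1.06 °C

Total gain g = -0.0747 + 0.04 + 0.0975 + 0.0415 + 0.0207 = 0.125.
Amplification A = 1/(1 − 0.125) = 1.143.
ΔT = 0.925 × 1.143 = 1.06 °C.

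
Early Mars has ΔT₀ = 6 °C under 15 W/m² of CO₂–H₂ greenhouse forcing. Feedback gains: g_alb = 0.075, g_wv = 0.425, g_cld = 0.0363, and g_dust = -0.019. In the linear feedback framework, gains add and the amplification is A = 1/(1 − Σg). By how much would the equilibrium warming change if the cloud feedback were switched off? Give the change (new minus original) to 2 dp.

Original: g = 0.5173, ΔT = 6/(1−0.5173) = 12.4301 °C.
Without cloud: g' = 0.481, ΔT' = 6/(1−0.481) = 11.5607 °C.
Change = 11.5607 − 12.4301 = -0.87 °C.

-0.87 °C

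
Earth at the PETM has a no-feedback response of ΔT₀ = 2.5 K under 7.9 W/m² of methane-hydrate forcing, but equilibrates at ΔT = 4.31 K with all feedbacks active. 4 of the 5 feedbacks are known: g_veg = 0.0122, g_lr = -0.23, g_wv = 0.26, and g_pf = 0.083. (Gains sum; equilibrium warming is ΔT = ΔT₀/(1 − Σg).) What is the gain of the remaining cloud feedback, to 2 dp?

Amplification A = ΔT/ΔT₀ = 4.31/2.5 = 1.724.
Total gain g = 1 − 1/A = 1 − 1/1.724 = 0.42.
Known gains sum to 0.0122 − 0.23 + 0.26 + 0.083 = 0.1252.
g_cld = 0.42 − 0.1252 = 0.29.

0.29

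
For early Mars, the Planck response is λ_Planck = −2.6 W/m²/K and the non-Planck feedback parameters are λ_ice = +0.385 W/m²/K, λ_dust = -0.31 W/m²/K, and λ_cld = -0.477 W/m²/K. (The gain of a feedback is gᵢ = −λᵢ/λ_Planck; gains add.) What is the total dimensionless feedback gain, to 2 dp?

-0.15

Convert to gains: g_ice = 0.385/2.6 = 0.1481; g_dust = -0.31/2.6 = -0.1192; g_cld = -0.477/2.6 = -0.1835.
Total gain g = -0.1546.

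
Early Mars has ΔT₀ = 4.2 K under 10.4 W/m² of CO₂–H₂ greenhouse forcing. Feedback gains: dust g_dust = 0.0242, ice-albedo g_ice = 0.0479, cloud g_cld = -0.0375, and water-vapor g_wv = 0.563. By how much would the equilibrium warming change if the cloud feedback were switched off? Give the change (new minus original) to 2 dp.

1.07 K

Original: g = 0.5976, ΔT = 4.2/(1−0.5976) = 10.4374 K.
Without cloud: g' = 0.6351, ΔT' = 4.2/(1−0.6351) = 11.5100 K.
Change = 11.5100 − 10.4374 = 1.07 K.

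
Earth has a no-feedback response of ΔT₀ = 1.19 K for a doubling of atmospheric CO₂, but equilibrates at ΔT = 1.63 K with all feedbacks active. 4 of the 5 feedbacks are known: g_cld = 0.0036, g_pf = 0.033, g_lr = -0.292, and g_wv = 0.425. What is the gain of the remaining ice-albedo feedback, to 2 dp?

Amplification A = ΔT/ΔT₀ = 1.63/1.19 = 1.37.
Total gain g = 1 − 1/A = 1 − 1/1.37 = 0.2701.
Known gains sum to 0.0036 + 0.033 − 0.292 + 0.425 = 0.1696.
g_ice = 0.2701 − 0.1696 = 0.10.

0.10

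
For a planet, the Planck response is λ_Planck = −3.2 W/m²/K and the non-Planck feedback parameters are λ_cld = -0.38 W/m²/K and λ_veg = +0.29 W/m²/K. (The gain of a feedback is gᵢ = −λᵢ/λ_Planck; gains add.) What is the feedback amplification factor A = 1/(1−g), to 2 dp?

Convert to gains: g_cld = -0.38/3.2 = -0.1187; g_veg = 0.29/3.2 = 0.09062.
Total gain g = -0.02808.
A = 1/(1 + 0.02808) = 0.97.

0.97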